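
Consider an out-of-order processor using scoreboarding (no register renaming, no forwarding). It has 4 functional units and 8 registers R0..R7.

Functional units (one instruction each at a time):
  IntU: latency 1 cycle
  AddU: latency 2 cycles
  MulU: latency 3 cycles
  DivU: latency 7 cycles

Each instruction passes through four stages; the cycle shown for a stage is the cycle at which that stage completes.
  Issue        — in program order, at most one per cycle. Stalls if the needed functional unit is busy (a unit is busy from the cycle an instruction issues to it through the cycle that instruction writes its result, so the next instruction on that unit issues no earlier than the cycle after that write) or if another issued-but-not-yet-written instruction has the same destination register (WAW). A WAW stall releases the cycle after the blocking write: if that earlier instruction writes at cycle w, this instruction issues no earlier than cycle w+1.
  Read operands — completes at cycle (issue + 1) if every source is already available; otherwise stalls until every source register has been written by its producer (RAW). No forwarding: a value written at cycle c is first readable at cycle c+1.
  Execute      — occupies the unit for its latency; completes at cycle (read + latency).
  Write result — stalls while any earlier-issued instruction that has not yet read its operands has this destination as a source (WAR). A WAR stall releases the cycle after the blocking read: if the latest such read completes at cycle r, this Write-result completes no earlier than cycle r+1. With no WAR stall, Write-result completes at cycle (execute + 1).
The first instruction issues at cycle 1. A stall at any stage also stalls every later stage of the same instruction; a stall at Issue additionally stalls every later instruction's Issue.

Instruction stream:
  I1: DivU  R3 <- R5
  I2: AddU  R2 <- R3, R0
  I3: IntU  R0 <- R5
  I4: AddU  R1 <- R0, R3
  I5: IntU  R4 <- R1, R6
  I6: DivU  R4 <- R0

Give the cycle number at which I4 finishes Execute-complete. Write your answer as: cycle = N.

  I1 | 1 | 2 | 9 | 10
  I2 | 2 | 11 | 13 | 14   RAW R3: wait I1 write@10
  I3 | 3 | 4 | 5 | 12   WAR R0: wait I2 read@11
  I4 | 15 | 16 | 18 | 19   struct: AddU busy until I2 writes@14
  I5 | 16 | 20 | 21 | 22   RAW R1: wait I4 write@19
  I6 | 23 | 24 | 31 | 32   WAW R4: wait I5 write@22

cycle = 18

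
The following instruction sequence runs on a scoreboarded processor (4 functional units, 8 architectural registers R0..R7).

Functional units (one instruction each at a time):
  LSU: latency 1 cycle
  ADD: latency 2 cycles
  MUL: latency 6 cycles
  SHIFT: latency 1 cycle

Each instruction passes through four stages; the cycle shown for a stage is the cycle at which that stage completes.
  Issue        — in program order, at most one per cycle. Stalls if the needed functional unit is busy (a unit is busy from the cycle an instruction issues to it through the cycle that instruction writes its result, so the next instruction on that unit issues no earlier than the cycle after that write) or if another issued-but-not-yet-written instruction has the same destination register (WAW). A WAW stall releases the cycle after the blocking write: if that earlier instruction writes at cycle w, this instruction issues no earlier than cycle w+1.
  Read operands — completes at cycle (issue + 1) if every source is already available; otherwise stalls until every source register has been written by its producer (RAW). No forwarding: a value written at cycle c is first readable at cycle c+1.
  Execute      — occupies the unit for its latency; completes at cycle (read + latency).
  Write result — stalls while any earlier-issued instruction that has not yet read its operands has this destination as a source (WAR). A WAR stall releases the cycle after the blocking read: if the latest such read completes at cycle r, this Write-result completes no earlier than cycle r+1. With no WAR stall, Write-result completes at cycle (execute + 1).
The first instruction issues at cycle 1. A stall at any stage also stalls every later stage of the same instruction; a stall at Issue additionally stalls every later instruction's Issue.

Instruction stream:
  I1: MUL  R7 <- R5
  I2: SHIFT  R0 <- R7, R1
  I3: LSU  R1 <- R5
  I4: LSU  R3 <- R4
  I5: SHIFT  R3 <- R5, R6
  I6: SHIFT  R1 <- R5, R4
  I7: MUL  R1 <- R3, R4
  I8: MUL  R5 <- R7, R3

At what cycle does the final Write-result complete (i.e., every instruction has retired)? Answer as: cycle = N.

cycle = 41

I1  is:1  ro:2  ex:8  wr:9
I2  is:2  ro:10  ex:11  wr:12  — RAW R7: wait I1 write@9
I3  is:3  ro:4  ex:5  wr:11  — WAR R1: wait I2 read@10
I4  is:12  ro:13  ex:14  wr:15  — struct: LSU busy until I3 writes@11
I5  is:16  ro:17  ex:18  wr:19  — WAW R3: wait I4 write@15
I6  is:20  ro:21  ex:22  wr:23  — struct: SHIFT busy until I5 writes@19
I7  is:24  ro:25  ex:31  wr:32  — WAW R1: wait I6 write@23
I8  is:33  ro:34  ex:40  wr:41  — struct: MUL busy until I7 writes@32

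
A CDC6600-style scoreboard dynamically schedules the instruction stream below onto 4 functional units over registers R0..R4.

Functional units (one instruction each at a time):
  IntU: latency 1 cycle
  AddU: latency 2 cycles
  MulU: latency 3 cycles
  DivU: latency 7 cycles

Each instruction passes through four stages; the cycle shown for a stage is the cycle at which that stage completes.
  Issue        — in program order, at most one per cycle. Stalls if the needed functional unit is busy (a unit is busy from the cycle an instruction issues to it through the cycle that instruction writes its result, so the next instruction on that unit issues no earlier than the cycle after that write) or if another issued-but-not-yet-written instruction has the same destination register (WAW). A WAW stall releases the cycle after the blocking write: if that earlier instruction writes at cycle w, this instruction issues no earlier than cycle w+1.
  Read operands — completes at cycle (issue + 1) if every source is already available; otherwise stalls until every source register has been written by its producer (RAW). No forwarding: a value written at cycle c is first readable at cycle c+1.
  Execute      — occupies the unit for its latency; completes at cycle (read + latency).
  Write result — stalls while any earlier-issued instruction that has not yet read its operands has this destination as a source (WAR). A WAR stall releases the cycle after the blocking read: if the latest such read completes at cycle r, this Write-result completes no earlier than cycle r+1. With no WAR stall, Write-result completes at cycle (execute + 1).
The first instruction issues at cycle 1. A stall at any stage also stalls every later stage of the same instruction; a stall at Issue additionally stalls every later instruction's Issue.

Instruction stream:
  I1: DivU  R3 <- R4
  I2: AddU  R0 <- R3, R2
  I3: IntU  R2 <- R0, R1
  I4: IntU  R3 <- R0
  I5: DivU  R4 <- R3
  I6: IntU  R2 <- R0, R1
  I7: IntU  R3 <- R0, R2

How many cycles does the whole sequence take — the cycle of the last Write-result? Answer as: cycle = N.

I1: IS=1 RO=2 EX=9 WR=10
I2: IS=2 RO=11 EX=13 WR=14  [RAW R3: wait I1 write@10]
I3: IS=3 RO=15 EX=16 WR=17  [RAW R0: wait I2 write@14]
I4: IS=18 RO=19 EX=20 WR=21  [struct: IntU busy until I3 writes@17]
I5: IS=19 RO=22 EX=29 WR=30  [RAW R3: wait I4 write@21]
I6: IS=22 RO=23 EX=24 WR=25  [struct: IntU busy until I4 writes@21]
I7: IS=26 RO=27 EX=28 WR=29  [struct: IntU busy until I6 writes@25]

cycle = 30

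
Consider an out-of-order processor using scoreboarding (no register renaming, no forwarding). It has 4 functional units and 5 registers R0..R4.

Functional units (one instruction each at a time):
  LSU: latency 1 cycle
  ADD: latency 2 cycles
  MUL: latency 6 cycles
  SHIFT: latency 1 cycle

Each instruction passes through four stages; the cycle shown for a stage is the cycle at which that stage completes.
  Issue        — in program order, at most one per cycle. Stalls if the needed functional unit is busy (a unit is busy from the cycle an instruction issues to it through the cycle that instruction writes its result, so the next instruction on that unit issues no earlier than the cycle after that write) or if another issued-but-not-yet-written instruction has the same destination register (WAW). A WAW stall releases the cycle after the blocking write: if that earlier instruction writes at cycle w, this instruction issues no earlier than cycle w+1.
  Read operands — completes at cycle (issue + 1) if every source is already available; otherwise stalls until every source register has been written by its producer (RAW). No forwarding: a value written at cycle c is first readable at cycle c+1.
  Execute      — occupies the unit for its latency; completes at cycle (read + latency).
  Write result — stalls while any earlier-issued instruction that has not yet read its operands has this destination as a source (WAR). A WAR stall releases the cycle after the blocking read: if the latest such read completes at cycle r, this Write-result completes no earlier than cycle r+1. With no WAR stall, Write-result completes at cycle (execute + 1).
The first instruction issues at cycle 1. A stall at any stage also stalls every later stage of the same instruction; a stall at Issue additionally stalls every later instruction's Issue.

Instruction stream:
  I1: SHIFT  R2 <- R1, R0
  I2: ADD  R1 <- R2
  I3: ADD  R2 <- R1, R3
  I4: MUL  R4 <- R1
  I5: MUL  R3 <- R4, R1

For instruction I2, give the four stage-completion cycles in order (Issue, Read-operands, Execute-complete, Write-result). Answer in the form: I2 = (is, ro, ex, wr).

I2 = (2, 5, 7, 8)

[1] I1 issues→SHIFT
[2] I1 reads · I2 issues→ADD
[3] I1 exec-done
[4] I1 writes R2
[5] I2 reads
[7] I2 exec-done
[8] I2 writes R1
[9] I3 issues→ADD
[10] I3 reads · I4 issues→MUL
[11] I4 reads
[12] I3 exec-done
[13] I3 writes R2
[17] I4 exec-done
[18] I4 writes R4
[19] I5 issues→MUL
[20] I5 reads
[26] I5 exec-done
[27] I5 writes R3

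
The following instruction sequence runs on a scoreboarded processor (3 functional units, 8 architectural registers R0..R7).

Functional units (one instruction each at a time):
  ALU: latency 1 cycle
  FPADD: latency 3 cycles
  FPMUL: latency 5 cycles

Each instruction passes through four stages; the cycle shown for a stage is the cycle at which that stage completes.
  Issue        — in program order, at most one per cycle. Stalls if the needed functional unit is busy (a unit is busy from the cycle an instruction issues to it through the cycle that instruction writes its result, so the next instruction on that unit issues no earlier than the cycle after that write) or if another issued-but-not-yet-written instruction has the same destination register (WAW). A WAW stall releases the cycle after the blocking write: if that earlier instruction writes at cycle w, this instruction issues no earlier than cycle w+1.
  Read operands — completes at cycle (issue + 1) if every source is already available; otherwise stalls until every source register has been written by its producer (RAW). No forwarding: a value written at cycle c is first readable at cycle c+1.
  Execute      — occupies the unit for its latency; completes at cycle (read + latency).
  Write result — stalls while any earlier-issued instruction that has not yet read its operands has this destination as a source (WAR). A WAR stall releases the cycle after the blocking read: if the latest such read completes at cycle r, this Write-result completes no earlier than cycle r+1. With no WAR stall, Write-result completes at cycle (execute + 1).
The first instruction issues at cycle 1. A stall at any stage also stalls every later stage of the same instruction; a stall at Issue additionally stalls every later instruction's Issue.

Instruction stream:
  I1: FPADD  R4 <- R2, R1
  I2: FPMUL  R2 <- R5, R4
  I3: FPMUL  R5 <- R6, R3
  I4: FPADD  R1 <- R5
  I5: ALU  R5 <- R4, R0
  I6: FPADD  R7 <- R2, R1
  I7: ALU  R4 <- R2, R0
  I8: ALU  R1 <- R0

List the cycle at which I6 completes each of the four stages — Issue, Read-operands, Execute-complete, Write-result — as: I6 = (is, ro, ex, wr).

cycle 1: I1 issues→FPADD
cycle 2: I1 reads; I2 issues→FPMUL
cycle 5: I1 exec-done
cycle 6: I1 writes R4
cycle 7: I2 reads
cycle 12: I2 exec-done
cycle 13: I2 writes R2
cycle 14: I3 issues→FPMUL
cycle 15: I3 reads; I4 issues→FPADD
cycle 20: I3 exec-done
cycle 21: I3 writes R5
cycle 22: I4 reads; I5 issues→ALU
cycle 23: I5 reads
cycle 24: I5 exec-done
cycle 25: I4 exec-done; I5 writes R5
cycle 26: I4 writes R1
cycle 27: I6 issues→FPADD
cycle 28: I6 reads; I7 issues→ALU
cycle 29: I7 reads
cycle 30: I7 exec-done
cycle 31: I6 exec-done; I7 writes R4
cycle 32: I6 writes R7; I8 issues→ALU
cycle 33: I8 reads
cycle 34: I8 exec-done
cycle 35: I8 writes R1

I6 = (27, 28, 31, 32)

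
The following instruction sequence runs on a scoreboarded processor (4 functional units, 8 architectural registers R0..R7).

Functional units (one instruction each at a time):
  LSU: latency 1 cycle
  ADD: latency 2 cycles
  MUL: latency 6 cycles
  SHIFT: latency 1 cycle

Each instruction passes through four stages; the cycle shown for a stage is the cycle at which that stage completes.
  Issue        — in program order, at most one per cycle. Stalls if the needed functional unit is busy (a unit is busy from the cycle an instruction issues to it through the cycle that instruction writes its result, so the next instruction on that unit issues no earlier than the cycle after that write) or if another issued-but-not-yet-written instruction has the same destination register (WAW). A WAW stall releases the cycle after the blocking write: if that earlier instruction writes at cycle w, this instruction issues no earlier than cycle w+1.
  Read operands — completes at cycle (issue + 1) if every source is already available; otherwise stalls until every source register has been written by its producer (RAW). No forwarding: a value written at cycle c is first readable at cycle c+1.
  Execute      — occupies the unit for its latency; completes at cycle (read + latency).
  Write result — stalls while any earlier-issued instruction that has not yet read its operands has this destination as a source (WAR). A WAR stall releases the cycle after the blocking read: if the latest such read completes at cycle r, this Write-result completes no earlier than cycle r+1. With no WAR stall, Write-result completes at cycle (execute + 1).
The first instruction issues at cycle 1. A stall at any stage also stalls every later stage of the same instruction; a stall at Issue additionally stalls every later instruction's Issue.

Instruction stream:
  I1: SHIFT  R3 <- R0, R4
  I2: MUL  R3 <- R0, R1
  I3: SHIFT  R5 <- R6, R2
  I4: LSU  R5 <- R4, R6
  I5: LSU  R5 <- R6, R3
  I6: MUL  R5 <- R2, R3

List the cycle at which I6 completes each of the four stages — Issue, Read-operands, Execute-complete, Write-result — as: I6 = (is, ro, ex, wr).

c1: issue I1 (SHIFT)
c2: I1 read-ops
c3: I1 finished on SHIFT
c4: I1→R3
c5: issue I2 (MUL)
c6: I2 read-ops, issue I3 (SHIFT)
c7: I3 read-ops
c8: I3 finished on SHIFT
c9: I3→R5
c10: issue I4 (LSU)
c11: I4 read-ops
c12: I2 finished on MUL, I4 finished on LSU
c13: I2→R3, I4→R5
c14: issue I5 (LSU)
c15: I5 read-ops
c16: I5 finished on LSU
c17: I5→R5
c18: issue I6 (MUL)
c19: I6 read-ops
c25: I6 finished on MUL
c26: I6→R5

I6 = (18, 19, 25, 26)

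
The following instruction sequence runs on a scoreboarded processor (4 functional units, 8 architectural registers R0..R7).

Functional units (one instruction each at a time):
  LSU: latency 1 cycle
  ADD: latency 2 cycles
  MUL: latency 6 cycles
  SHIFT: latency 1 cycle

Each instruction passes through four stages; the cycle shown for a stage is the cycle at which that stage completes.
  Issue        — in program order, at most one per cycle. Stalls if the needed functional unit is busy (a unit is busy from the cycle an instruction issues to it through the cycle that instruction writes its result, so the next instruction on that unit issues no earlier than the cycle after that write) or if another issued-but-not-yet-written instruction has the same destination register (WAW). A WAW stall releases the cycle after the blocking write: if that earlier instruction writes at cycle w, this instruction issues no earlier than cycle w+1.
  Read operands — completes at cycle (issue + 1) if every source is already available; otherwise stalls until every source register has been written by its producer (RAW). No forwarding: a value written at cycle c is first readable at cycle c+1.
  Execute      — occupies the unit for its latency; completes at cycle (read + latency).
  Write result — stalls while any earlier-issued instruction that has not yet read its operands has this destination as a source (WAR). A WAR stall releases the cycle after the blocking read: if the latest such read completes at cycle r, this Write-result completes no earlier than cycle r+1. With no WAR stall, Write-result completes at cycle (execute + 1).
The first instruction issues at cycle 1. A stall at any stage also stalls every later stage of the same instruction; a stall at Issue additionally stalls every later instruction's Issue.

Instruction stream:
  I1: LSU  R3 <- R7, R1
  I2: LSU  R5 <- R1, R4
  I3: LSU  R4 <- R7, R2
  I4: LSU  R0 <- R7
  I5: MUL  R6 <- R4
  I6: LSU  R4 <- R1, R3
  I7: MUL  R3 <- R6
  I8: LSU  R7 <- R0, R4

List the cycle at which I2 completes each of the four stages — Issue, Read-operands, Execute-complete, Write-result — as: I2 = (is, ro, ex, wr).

I2 = (5, 6, 7, 8)

t=1  I1 dispatched to LSU
t=2  I1 operands ready
t=3  I1 complete
t=4  R3←I1
t=5  I2 dispatched to LSU
t=6  I2 operands ready
t=7  I2 complete
t=8  R5←I2
t=9  I3 dispatched to LSU
t=10  I3 operands ready
t=11  I3 complete
t=12  R4←I3
t=13  I4 dispatched to LSU
t=14  I4 operands ready, I5 dispatched to MUL
t=15  I4 complete, I5 operands ready
t=16  R0←I4
t=17  I6 dispatched to LSU
t=18  I6 operands ready
t=19  I6 complete
t=20  R4←I6
t=21  I5 complete
t=22  R6←I5
t=23  I7 dispatched to MUL
t=24  I7 operands ready, I8 dispatched to LSU
t=25  I8 operands ready
t=26  I8 complete
t=27  R7←I8
t=30  I7 complete
t=31  R3←I7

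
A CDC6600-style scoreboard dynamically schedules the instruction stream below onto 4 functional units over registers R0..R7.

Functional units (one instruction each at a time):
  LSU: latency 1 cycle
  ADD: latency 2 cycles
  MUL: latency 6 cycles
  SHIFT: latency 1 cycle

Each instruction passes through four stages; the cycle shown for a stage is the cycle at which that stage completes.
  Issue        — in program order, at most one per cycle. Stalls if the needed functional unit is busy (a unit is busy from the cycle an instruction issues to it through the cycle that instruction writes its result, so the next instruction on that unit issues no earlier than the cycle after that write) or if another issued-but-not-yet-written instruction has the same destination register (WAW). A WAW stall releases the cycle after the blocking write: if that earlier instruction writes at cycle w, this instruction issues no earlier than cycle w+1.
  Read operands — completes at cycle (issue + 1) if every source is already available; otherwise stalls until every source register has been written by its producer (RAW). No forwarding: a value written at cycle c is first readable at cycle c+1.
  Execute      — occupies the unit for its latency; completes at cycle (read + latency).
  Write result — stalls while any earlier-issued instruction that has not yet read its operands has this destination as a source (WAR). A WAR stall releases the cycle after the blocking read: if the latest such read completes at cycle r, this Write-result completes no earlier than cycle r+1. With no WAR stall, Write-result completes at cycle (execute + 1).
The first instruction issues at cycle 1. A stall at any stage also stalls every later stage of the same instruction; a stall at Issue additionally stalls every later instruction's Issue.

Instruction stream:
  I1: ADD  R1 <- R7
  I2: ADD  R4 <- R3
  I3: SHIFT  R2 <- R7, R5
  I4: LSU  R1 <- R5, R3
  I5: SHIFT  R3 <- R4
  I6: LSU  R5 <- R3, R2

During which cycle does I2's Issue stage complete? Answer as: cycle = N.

  I1 | 1 | 2 | 4 | 5
  I2 | 6 | 7 | 9 | 10   struct: ADD busy until I1 writes@5
  I3 | 7 | 8 | 9 | 10
  I4 | 8 | 9 | 10 | 11
  I5 | 11 | 12 | 13 | 14   struct: SHIFT busy until I3 writes@10
  I6 | 12 | 15 | 16 | 17   RAW R3: wait I5 write@14

cycle = 6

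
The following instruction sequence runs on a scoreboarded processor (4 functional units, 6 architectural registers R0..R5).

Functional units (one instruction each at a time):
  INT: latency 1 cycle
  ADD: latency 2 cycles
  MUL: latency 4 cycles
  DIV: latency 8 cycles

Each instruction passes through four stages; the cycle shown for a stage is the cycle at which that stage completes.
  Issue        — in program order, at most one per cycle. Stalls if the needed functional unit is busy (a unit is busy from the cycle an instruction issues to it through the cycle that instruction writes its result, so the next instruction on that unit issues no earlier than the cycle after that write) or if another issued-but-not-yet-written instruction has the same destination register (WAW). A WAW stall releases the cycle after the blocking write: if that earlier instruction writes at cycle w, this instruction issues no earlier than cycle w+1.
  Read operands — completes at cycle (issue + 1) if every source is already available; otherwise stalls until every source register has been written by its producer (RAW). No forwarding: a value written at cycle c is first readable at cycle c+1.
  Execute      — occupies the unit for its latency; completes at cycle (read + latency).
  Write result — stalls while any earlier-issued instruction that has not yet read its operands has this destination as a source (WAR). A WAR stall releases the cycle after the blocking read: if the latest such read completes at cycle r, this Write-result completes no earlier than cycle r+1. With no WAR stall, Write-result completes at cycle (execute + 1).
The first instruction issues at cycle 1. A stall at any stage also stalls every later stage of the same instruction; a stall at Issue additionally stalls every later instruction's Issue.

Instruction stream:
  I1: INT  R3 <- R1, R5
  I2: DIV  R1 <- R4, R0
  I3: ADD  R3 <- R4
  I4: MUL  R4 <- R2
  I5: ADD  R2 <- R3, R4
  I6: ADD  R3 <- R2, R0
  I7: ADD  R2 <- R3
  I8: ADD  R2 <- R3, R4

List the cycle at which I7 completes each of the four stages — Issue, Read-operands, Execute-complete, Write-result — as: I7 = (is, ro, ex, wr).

cycle 1: I1 dispatched to INT
cycle 2: I1 operands ready | I2 dispatched to DIV
cycle 3: I1 complete | I2 operands ready
cycle 4: R3←I1
cycle 5: I3 dispatched to ADD
cycle 6: I3 operands ready | I4 dispatched to MUL
cycle 7: I4 operands ready
cycle 8: I3 complete
cycle 9: R3←I3
cycle 10: I5 dispatched to ADD
cycle 11: I2 complete | I4 complete
cycle 12: R1←I2 | R4←I4
cycle 13: I5 operands ready
cycle 15: I5 complete
cycle 16: R2←I5
cycle 17: I6 dispatched to ADD
cycle 18: I6 operands ready
cycle 20: I6 complete
cycle 21: R3←I6
cycle 22: I7 dispatched to ADD
cycle 23: I7 operands ready
cycle 25: I7 complete
cycle 26: R2←I7
cycle 27: I8 dispatched to ADD
cycle 28: I8 operands ready
cycle 30: I8 complete
cycle 31: R2←I8

I7 = (22, 23, 25, 26)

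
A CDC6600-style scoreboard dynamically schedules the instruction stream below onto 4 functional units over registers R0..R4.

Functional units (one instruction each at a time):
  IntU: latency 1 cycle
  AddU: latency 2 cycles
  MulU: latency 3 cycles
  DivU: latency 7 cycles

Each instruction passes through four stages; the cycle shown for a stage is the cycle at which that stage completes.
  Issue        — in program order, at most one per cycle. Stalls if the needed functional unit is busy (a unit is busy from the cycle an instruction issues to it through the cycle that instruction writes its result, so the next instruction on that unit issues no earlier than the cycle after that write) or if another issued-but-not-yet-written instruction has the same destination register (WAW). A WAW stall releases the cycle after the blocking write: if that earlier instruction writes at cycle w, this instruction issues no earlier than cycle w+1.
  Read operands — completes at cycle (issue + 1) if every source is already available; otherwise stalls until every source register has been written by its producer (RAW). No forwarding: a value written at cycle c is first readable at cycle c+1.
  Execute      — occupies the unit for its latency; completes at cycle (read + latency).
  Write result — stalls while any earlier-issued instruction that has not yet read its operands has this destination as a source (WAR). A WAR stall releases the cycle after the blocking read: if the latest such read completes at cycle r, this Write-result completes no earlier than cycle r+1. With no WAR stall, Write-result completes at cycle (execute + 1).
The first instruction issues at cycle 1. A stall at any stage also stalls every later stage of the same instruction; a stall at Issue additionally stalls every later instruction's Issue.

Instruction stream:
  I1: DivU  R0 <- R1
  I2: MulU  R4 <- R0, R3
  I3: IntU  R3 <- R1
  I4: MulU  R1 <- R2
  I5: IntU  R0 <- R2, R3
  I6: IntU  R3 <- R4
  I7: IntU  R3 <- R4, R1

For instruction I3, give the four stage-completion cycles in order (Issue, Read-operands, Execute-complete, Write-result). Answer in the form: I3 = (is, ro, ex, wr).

I3 = (3, 4, 5, 12)

[1] I1 dispatched to DivU
[2] I1 operands ready | I2 dispatched to MulU
[3] I3 dispatched to IntU
[4] I3 operands ready
[5] I3 complete
[9] I1 complete
[10] R0←I1
[11] I2 operands ready
[12] R3←I3
[14] I2 complete
[15] R4←I2
[16] I4 dispatched to MulU
[17] I4 operands ready | I5 dispatched to IntU
[18] I5 operands ready
[19] I5 complete
[20] I4 complete | R0←I5
[21] R1←I4 | I6 dispatched to IntU
[22] I6 operands ready
[23] I6 complete
[24] R3←I6
[25] I7 dispatched to IntU
[26] I7 operands ready
[27] I7 complete
[28] R3←I7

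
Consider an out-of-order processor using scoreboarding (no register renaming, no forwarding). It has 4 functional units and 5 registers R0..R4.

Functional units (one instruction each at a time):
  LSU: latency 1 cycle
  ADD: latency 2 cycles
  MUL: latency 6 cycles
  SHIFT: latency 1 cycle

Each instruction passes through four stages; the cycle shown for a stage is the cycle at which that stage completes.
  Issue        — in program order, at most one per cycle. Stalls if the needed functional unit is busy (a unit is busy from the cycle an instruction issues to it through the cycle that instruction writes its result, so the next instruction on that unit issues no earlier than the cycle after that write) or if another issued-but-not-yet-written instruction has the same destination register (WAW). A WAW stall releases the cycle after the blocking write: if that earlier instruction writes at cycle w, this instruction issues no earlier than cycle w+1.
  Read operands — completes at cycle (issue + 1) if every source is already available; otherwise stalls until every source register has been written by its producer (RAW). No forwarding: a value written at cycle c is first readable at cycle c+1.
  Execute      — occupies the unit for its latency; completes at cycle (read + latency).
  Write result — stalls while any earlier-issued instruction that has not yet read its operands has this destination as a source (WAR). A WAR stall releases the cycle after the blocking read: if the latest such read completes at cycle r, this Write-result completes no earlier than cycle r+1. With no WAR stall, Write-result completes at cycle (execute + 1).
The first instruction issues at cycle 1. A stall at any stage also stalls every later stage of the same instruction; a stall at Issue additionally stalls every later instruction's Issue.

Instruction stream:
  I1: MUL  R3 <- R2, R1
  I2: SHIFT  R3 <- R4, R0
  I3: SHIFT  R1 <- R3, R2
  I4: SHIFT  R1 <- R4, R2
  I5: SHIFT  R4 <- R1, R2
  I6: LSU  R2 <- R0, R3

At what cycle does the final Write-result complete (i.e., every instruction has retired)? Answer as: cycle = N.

cycle = 26

I1  is:1  ro:2  ex:8  wr:9
I2  is:10  ro:11  ex:12  wr:13  — WAW R3: wait I1 write@9
I3  is:14  ro:15  ex:16  wr:17  — struct: SHIFT busy until I2 writes@13
I4  is:18  ro:19  ex:20  wr:21  — struct: SHIFT busy until I3 writes@17
I5  is:22  ro:23  ex:24  wr:25  — struct: SHIFT busy until I4 writes@21
I6  is:23  ro:24  ex:25  wr:26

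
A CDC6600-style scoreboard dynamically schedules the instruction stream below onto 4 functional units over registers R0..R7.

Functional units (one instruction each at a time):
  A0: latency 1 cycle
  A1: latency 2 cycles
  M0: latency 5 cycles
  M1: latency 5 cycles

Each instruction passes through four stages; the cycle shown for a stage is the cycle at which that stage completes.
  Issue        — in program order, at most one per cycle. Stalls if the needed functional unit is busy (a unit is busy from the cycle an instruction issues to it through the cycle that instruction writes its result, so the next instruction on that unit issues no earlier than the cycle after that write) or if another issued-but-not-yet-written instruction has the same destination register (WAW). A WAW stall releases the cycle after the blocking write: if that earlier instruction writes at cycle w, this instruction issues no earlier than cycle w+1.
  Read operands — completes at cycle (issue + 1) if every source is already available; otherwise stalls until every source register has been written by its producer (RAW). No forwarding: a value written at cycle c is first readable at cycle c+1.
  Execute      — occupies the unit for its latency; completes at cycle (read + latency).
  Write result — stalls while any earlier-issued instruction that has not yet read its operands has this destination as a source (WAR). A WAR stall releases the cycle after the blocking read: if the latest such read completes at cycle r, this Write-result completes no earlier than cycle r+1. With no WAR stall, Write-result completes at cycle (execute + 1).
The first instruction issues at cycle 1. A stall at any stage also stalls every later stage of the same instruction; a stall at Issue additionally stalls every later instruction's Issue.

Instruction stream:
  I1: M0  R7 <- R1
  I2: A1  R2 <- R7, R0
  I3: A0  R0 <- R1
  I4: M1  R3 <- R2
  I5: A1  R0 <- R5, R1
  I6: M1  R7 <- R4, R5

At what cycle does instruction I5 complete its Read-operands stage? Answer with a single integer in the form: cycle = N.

cycle = 14

t=1  I1 issues→M0
t=2  I1 reads, I2 issues→A1
t=3  I3 issues→A0
t=4  I3 reads, I4 issues→M1
t=5  I3 exec-done
t=7  I1 exec-done
t=8  I1 writes R7
t=9  I2 reads
t=10  I3 writes R0
t=11  I2 exec-done
t=12  I2 writes R2
t=13  I4 reads, I5 issues→A1
t=14  I5 reads
t=16  I5 exec-done
t=17  I5 writes R0
t=18  I4 exec-done
t=19  I4 writes R3
t=20  I6 issues→M1
t=21  I6 reads
t=26  I6 exec-done
t=27  I6 writes R7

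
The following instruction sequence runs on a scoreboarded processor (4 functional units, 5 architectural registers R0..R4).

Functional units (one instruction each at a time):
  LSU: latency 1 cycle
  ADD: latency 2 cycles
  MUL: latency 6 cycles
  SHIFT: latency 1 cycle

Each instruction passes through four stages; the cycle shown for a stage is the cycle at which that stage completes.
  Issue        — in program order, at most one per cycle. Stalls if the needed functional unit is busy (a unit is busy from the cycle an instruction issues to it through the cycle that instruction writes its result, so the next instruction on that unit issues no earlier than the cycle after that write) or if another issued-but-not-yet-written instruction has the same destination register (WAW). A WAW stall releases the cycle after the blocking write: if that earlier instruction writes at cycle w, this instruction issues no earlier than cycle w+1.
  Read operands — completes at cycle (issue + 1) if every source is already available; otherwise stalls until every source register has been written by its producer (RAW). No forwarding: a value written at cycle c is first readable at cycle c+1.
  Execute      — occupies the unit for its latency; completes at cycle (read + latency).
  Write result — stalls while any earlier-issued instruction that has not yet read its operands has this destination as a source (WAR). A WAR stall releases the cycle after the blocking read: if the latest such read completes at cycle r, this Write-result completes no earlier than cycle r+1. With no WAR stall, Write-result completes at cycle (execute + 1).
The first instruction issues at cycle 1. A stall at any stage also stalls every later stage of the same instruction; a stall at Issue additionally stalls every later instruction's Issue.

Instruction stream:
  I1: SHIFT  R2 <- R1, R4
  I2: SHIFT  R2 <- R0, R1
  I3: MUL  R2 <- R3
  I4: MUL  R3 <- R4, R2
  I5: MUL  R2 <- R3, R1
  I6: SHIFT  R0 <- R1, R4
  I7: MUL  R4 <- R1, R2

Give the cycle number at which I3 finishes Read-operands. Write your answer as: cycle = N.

t=1  issue I1 (SHIFT)
t=2  I1 read-ops
t=3  I1 finished on SHIFT
t=4  I1→R2
t=5  issue I2 (SHIFT)
t=6  I2 read-ops
t=7  I2 finished on SHIFT
t=8  I2→R2
t=9  issue I3 (MUL)
t=10  I3 read-ops
t=16  I3 finished on MUL
t=17  I3→R2
t=18  issue I4 (MUL)
t=19  I4 read-ops
t=25  I4 finished on MUL
t=26  I4→R3
t=27  issue I5 (MUL)
t=28  I5 read-ops, issue I6 (SHIFT)
t=29  I6 read-ops
t=30  I6 finished on SHIFT
t=31  I6→R0
t=34  I5 finished on MUL
t=35  I5→R2
t=36  issue I7 (MUL)
t=37  I7 read-ops
t=43  I7 finished on MUL
t=44  I7→R4

cycle = 10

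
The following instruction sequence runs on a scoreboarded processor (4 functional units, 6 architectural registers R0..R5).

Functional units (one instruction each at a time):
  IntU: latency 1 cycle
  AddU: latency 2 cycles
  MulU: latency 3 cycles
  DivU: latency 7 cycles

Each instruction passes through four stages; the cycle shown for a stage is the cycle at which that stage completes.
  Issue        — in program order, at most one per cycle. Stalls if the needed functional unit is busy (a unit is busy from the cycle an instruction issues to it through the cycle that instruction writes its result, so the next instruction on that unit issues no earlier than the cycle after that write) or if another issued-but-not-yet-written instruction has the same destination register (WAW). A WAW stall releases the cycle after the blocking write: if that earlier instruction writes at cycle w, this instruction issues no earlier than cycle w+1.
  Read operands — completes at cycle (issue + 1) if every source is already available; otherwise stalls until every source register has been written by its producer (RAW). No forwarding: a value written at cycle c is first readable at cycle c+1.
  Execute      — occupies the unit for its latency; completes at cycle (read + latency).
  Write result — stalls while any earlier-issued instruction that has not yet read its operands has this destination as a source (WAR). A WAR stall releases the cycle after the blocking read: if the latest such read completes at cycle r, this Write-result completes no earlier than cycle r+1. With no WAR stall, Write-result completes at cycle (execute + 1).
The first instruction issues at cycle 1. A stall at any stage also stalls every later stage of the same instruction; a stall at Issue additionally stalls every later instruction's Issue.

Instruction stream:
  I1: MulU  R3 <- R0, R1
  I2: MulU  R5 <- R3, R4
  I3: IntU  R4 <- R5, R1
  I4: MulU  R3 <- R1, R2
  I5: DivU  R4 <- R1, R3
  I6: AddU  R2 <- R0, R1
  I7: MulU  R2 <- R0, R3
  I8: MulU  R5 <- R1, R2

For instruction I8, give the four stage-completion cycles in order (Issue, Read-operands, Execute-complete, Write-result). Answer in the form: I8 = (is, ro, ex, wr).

[1] I1→MulU
[2] I1 RO
[5] I1 EX
[6] I1 WR R3
[7] I2→MulU
[8] I2 RO, I3→IntU
[11] I2 EX
[12] I2 WR R5
[13] I3 RO, I4→MulU
[14] I3 EX, I4 RO
[15] I3 WR R4
[16] I5→DivU
[17] I4 EX, I6→AddU
[18] I4 WR R3, I6 RO
[19] I5 RO
[20] I6 EX
[21] I6 WR R2
[22] I7→MulU
[23] I7 RO
[26] I5 EX, I7 EX
[27] I5 WR R4, I7 WR R2
[28] I8→MulU
[29] I8 RO
[32] I8 EX
[33] I8 WR R5

I8 = (28, 29, 32, 33)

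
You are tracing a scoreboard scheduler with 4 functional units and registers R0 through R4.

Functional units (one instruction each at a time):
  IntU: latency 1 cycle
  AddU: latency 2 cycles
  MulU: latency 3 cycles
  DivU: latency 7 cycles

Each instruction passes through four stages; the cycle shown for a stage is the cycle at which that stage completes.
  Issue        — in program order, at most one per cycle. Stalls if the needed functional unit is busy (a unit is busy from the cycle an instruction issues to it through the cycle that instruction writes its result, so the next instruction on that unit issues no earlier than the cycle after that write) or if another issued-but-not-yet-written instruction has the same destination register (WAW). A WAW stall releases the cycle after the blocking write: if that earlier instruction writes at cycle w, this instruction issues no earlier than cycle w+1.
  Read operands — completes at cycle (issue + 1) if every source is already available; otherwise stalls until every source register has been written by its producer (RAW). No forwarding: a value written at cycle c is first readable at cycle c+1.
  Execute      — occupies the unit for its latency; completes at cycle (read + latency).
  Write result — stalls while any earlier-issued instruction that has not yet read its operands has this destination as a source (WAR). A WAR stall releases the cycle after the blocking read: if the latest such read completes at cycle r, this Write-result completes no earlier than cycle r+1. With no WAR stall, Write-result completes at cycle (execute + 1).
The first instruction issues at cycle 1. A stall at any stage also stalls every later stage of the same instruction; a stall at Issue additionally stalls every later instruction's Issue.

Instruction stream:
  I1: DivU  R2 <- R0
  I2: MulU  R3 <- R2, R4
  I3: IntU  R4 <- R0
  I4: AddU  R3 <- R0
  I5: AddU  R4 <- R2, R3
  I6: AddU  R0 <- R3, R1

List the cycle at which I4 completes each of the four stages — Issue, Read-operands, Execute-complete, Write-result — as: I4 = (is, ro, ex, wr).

I4 = (16, 17, 19, 20)

cycle 1: I1 dispatched to DivU
cycle 2: I1 operands ready, I2 dispatched to MulU
cycle 3: I3 dispatched to IntU
cycle 4: I3 operands ready
cycle 5: I3 complete
cycle 9: I1 complete
cycle 10: R2←I1
cycle 11: I2 operands ready
cycle 12: R4←I3
cycle 14: I2 complete
cycle 15: R3←I2
cycle 16: I4 dispatched to AddU
cycle 17: I4 operands ready
cycle 19: I4 complete
cycle 20: R3←I4
cycle 21: I5 dispatched to AddU
cycle 22: I5 operands ready
cycle 24: I5 complete
cycle 25: R4←I5
cycle 26: I6 dispatched to AddU
cycle 27: I6 operands ready
cycle 29: I6 complete
cycle 30: R0←I6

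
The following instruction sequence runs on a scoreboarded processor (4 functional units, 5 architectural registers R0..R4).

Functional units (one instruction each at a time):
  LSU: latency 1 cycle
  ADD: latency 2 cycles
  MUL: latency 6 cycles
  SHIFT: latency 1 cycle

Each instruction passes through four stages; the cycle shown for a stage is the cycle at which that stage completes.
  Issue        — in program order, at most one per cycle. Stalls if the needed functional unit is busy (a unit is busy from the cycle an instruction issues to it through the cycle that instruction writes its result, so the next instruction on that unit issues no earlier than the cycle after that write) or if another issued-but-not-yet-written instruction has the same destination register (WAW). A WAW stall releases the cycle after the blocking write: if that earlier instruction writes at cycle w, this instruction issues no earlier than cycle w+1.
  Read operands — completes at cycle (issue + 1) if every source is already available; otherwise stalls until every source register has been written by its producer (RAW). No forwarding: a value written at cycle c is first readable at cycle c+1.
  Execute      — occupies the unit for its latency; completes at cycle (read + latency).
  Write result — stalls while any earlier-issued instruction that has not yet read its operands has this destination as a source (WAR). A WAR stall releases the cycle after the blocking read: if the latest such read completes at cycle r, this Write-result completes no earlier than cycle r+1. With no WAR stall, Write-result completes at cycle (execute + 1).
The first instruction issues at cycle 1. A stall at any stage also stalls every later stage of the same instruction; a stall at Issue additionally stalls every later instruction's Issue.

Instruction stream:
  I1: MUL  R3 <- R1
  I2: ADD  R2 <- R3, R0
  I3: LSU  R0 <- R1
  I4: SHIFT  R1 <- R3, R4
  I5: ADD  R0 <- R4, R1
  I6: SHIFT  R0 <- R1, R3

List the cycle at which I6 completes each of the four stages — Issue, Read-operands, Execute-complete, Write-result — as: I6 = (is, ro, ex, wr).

cycle 1: I1→MUL
cycle 2: I1 RO; I2→ADD
cycle 3: I3→LSU
cycle 4: I3 RO; I4→SHIFT
cycle 5: I3 EX
cycle 8: I1 EX
cycle 9: I1 WR R3
cycle 10: I2 RO; I4 RO
cycle 11: I3 WR R0; I4 EX
cycle 12: I2 EX; I4 WR R1
cycle 13: I2 WR R2
cycle 14: I5→ADD
cycle 15: I5 RO
cycle 17: I5 EX
cycle 18: I5 WR R0
cycle 19: I6→SHIFT
cycle 20: I6 RO
cycle 21: I6 EX
cycle 22: I6 WR R0

I6 = (19, 20, 21, 22)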